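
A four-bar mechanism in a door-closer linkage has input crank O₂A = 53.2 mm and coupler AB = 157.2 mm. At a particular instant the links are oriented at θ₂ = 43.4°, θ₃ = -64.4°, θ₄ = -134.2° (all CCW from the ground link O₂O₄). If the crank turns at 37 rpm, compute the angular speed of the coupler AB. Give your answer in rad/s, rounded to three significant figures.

0.0585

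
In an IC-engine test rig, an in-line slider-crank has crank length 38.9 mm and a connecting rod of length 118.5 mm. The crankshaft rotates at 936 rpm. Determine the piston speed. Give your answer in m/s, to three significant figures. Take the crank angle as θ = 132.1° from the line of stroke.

ω = 2π·936/60 = 98.02 rad/s
For an in-line slider-crank, x = r cosθ + √(L² − r² sin²θ), so v = −rω sinθ·[1 + r cosθ/√(L² − r² sin²θ)].
With r = 0.0389 m, L = 0.1185 m, θ = 132.1°: √(L² − r² sin²θ) = 0.11493 m.
v = −0.0389·98.02·0.74198·[1 + 0.0389·-0.67043/0.11493] = -2.1871 m/s.
|v| = 2.1871 m/s.

2.19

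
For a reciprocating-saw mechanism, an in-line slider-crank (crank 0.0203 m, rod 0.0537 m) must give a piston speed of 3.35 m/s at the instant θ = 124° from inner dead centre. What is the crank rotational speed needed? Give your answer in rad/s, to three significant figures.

256

For an in-line slider-crank, |v_piston| = rω|sinθ|·[1 + r cosθ/√(L² − r² sin²θ)].
With r = 0.0203 m, L = 0.0537 m, θ = 124°: the bracketed kinematic factor |dx/dθ| = 0.013083 m.
ω = v/|dx/dθ| = 3.35/0.013083 = 256.05 rad/s.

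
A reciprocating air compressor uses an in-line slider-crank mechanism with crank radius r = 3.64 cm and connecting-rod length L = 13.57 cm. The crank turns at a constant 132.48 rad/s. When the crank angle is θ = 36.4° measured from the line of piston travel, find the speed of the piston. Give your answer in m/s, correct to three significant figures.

ω = 132.5 rad/s
For an in-line slider-crank, x = r cosθ + √(L² − r² sin²θ), so v = −rω sinθ·[1 + r cosθ/√(L² − r² sin²θ)].
With r = 0.0364 m, L = 0.1357 m, θ = 36.4°: √(L² − r² sin²θ) = 0.13397 m.
v = −0.0364·132.5·0.59342·[1 + 0.0364·0.80489/0.13397] = -3.4874 m/s.
|v| = 3.4874 m/s.

3.49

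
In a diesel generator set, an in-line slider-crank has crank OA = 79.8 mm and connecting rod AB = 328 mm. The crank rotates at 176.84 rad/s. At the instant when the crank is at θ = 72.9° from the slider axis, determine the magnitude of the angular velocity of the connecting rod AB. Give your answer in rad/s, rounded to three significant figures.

13.0

ω = 176.8 rad/s
The rod makes angle φ with the slider axis where L sinφ = r sinθ; differentiating, L cosφ·φ̇ = r ω cosθ.
L cosφ = √(L² − r² sin²θ) = 0.31901 m.
|ω_rod| = r ω |cosθ| / √(L² − r² sin²θ) = 0.0798·176.8·0.29404/0.31901 = 13.007 rad/s.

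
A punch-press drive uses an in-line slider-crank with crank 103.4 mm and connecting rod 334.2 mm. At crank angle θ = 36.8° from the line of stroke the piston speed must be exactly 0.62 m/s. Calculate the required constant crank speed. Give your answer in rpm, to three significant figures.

For an in-line slider-crank, |v_piston| = rω|sinθ|·[1 + r cosθ/√(L² − r² sin²θ)].
With r = 0.1034 m, L = 0.3342 m, θ = 36.8°: the bracketed kinematic factor |dx/dθ| = 0.077555 m.
ω = v/|dx/dθ| = 0.62/0.077555 = 7.9944 rad/s.
N = 60ω/(2π) = 76.341 rpm.

76.3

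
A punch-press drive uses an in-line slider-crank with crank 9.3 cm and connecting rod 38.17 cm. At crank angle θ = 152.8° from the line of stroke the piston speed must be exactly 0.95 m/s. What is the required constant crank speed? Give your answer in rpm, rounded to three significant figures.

For an in-line slider-crank, |v_piston| = rω|sinθ|·[1 + r cosθ/√(L² − r² sin²θ)].
With r = 0.093 m, L = 0.3817 m, θ = 152.8°: the bracketed kinematic factor |dx/dθ| = 0.03324 m.
ω = v/|dx/dθ| = 0.95/0.03324 = 28.58 rad/s.
N = 60ω/(2π) = 272.92 rpm.

273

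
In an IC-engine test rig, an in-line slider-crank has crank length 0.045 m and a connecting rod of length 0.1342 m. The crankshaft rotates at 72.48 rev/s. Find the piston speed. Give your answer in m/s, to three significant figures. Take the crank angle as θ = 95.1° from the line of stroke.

ω = 2π·72.5 = 455.4 rad/s
For an in-line slider-crank, x = r cosθ + √(L² − r² sin²θ), so v = −rω sinθ·[1 + r cosθ/√(L² − r² sin²θ)].
With r = 0.045 m, L = 0.1342 m, θ = 95.1°: √(L² − r² sin²θ) = 0.12649 m.
v = −0.045·455.4·0.99604·[1 + 0.045·-0.08889/0.12649] = -19.767 m/s.
|v| = 19.767 m/s.

19.8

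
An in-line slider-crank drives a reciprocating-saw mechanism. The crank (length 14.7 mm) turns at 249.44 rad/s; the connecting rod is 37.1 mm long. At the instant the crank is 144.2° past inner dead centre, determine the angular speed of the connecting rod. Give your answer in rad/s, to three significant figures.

82.4

ω = 249.4 rad/s
The rod makes angle φ with the slider axis where L sinφ = r sinθ; differentiating, L cosφ·φ̇ = r ω cosθ.
L cosφ = √(L² − r² sin²θ) = 0.03609 m.
|ω_rod| = r ω |cosθ| / √(L² − r² sin²θ) = 0.0147·249.4·0.81106/0.03609 = 82.405 rad/s.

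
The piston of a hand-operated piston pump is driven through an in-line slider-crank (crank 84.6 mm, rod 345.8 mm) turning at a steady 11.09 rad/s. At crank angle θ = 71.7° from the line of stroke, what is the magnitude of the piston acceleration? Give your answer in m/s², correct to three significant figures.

1.18

ω = 11.09 rad/s
x(θ) = r cosθ + √(L² − r² sin²θ); with ω constant, a = ω²·d²x/dθ².
d²x/dθ² = −r cosθ − r²(cos2θ)/√u − r⁴ sin²2θ/(4u^{3/2}),  u = L² − r² sin²θ = 0.113126 m².
Substituting r = 0.0846 m, L = 0.3458 m, θ = 71.7°: d²x/dθ² = -0.0095999 m.
a = ω²·d²x/dθ² = (11.09)²·(-0.0095999) = -1.1807 m/s²;  |a| = 1.1807 m/s².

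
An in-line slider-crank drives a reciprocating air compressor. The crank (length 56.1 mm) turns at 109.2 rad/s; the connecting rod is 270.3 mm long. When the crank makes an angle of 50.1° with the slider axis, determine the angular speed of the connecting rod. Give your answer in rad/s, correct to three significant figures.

ω = 109.2 rad/s
The rod makes angle φ with the slider axis where L sinφ = r sinθ; differentiating, L cosφ·φ̇ = r ω cosθ.
L cosφ = √(L² − r² sin²θ) = 0.26685 m.
|ω_rod| = r ω |cosθ| / √(L² − r² sin²θ) = 0.0561·109.2·0.64145/0.26685 = 14.726 rad/s.

14.7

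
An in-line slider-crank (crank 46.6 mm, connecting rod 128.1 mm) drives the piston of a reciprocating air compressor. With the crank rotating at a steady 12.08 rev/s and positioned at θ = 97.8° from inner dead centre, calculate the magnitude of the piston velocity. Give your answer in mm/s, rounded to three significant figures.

ω = 2π·12.1 = 75.9 rad/s
For an in-line slider-crank, x = r cosθ + √(L² − r² sin²θ), so v = −rω sinθ·[1 + r cosθ/√(L² − r² sin²θ)].
With r = 0.0466 m, L = 0.1281 m, θ = 97.8°: √(L² − r² sin²θ) = 0.11949 m.
v = −0.0466·75.9·0.99075·[1 + 0.0466·-0.13572/0.11949] = -3.3188 m/s.
|v| = 3.3188 m/s = 3318.8 mm/s.

3320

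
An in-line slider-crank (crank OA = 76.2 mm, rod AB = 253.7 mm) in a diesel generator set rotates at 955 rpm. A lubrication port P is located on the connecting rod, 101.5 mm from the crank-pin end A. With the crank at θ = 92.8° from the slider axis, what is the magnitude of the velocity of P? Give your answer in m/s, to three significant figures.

7.57

ω = 100 rad/s.  Crank-pin speed |V_A| = rω = 7.6206 m/s, perpendicular to OA.
Rod angle: sinφ = −(r/L) sinθ ⇒ φ = -17.457°; ω_rod = −rω cosθ/√(L²−r²sin²θ) = +1.5382 rad/s.
V_P = V_A + ω_rod × AP, with AP = 0.1015 m along the rod.
Components: V_Px = −rω sinθ − a·ω_rod·sinφ = -7.5646 m/s;  V_Py = rω cosθ + a·ω_rod·cosφ = -0.22333 m/s.
|V_P| = √(V_Px² + V_Py²) = 7.5679 m/s.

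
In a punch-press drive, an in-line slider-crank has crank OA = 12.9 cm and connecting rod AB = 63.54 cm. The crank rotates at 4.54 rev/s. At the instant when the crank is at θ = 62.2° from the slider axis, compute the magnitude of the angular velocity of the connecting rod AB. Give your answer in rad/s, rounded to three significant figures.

ω = 28.53 rad/s (converted from 4.54 rev/s).
The rod makes angle φ with the slider axis where L sinφ = r sinθ; differentiating, L cosφ·φ̇ = r ω cosθ.
L cosφ = √(L² − r² sin²θ) = 0.62507 m.
|ω_rod| = r ω |cosθ| / √(L² − r² sin²θ) = 0.129·28.53·0.46639/0.62507 = 2.7456 rad/s.

2.75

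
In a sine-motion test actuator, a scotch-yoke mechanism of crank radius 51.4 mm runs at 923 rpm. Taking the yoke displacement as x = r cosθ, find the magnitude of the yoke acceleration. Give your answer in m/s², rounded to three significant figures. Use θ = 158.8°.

448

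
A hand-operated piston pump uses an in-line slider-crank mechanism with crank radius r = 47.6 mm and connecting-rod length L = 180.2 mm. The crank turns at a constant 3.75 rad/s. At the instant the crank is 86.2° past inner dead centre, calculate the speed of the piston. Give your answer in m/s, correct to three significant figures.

ω = 3.75 rad/s
For an in-line slider-crank, x = r cosθ + √(L² − r² sin²θ), so v = −rω sinθ·[1 + r cosθ/√(L² − r² sin²θ)].
With r = 0.0476 m, L = 0.1802 m, θ = 86.2°: √(L² − r² sin²θ) = 0.17383 m.
v = −0.0476·3.75·0.99780·[1 + 0.0476·0.06627/0.17383] = -0.18134 m/s.
|v| = 0.18134 m/s.

0.181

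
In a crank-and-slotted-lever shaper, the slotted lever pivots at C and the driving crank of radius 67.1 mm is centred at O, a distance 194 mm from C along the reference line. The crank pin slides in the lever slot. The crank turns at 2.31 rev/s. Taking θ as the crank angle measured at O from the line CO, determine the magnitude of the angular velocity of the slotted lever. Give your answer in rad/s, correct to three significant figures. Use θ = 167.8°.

ω = 14.51 rad/s (from 2.31 rev/s).
Crank pin A relative to C: A = (d + r cosθ, r sinθ); lever angle φ = atan2(r sinθ, d + r cosθ).
Differentiating tanφ: φ̇ = rω(d cosθ + r)/(d² + r² + 2dr cosθ).
d² + r² + 2dr cosθ = |CA|² = 0.0166916 m²;  d cosθ + r = -0.12252 m.
|ω_lever| = |0.0671·14.51·-0.12252| / 0.0166916 = 7.1486 rad/s.

7.15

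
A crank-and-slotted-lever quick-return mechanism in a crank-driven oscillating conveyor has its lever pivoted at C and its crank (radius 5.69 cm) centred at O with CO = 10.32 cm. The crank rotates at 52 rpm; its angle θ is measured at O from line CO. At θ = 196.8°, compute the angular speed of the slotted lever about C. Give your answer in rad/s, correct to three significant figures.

4.91

ω = 5.445 rad/s (from 52 rpm).
Crank pin A relative to C: A = (d + r cosθ, r sinθ); lever angle φ = atan2(r sinθ, d + r cosθ).
Differentiating tanφ: φ̇ = rω(d cosθ + r)/(d² + r² + 2dr cosθ).
d² + r² + 2dr cosθ = |CA|² = 0.00264494 m²;  d cosθ + r = -0.041895 m.
|ω_lever| = |0.0569·5.445·-0.041895| / 0.00264494 = 4.9079 rad/s.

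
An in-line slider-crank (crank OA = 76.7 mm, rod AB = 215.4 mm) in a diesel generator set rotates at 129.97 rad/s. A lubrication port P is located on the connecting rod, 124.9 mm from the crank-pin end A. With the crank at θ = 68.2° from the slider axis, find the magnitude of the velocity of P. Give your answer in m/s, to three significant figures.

ω = 130 rad/s.  Crank-pin speed |V_A| = rω = 9.9687 m/s, perpendicular to OA.
Rod angle: sinφ = −(r/L) sinθ ⇒ φ = -19.306°; ω_rod = −rω cosθ/√(L²−r²sin²θ) = -18.211 rad/s.
V_P = V_A + ω_rod × AP, with AP = 0.1249 m along the rod.
Components: V_Px = −rω sinθ − a·ω_rod·sinφ = -10.008 m/s;  V_Py = rω cosθ + a·ω_rod·cosφ = +1.5554 m/s.
|V_P| = √(V_Px² + V_Py²) = 10.128 m/s.

10.1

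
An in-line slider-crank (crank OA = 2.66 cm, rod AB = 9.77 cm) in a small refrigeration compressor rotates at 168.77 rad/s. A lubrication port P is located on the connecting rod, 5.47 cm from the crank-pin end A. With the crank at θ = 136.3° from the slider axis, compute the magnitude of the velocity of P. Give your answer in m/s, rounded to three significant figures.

ω = 168.8 rad/s.  Crank-pin speed |V_A| = rω = 4.4893 m/s, perpendicular to OA.
Rod angle: sinφ = −(r/L) sinθ ⇒ φ = -10.842°; ω_rod = −rω cosθ/√(L²−r²sin²θ) = +33.824 rad/s.
V_P = V_A + ω_rod × AP, with AP = 0.0547 m along the rod.
Components: V_Px = −rω sinθ − a·ω_rod·sinφ = -2.7535 m/s;  V_Py = rω cosθ + a·ω_rod·cosφ = -1.4285 m/s.
|V_P| = √(V_Px² + V_Py²) = 3.102 m/s.

3.10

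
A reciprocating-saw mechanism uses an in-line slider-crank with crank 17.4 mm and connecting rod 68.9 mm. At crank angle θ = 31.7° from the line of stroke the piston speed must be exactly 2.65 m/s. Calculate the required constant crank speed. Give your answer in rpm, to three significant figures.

2270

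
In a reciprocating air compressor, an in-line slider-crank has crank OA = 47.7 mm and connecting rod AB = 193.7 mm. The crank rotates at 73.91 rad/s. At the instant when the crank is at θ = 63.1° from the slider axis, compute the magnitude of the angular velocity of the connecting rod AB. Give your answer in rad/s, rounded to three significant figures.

8.44

ω = 73.91 rad/s
The rod makes angle φ with the slider axis where L sinφ = r sinθ; differentiating, L cosφ·φ̇ = r ω cosθ.
L cosφ = √(L² − r² sin²θ) = 0.18897 m.
|ω_rod| = r ω |cosθ| / √(L² − r² sin²θ) = 0.0477·73.91·0.45243/0.18897 = 8.4408 rad/s.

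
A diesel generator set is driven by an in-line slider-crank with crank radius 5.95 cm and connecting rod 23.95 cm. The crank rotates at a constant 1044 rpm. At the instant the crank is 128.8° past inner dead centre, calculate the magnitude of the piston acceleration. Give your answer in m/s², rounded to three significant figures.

482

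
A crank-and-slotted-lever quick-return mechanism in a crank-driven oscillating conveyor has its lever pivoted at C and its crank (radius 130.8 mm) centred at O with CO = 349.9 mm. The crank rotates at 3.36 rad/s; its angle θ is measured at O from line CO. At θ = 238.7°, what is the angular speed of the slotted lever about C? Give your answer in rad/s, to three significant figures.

0.244

ω = 3.36 rad/s
Crank pin A relative to C: A = (d + r cosθ, r sinθ); lever angle φ = atan2(r sinθ, d + r cosθ).
Differentiating tanφ: φ̇ = rω(d cosθ + r)/(d² + r² + 2dr cosθ).
d² + r² + 2dr cosθ = |CA|² = 0.0919851 m²;  d cosθ + r = -0.05098 m.
|ω_lever| = |0.1308·3.36·-0.05098| / 0.0919851 = 0.24357 rad/s.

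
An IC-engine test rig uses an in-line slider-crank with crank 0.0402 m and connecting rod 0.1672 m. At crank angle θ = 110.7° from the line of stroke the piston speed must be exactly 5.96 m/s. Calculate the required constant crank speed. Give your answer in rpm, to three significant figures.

For an in-line slider-crank, |v_piston| = rω|sinθ|·[1 + r cosθ/√(L² − r² sin²θ)].
With r = 0.0402 m, L = 0.1672 m, θ = 110.7°: the bracketed kinematic factor |dx/dθ| = 0.034325 m.
ω = v/|dx/dθ| = 5.96/0.034325 = 173.63 rad/s.
N = 60ω/(2π) = 1658.1 rpm.

1660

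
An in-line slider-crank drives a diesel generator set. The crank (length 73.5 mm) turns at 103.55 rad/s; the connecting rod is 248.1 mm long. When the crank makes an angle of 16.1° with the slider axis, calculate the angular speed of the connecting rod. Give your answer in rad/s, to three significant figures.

ω = 103.5 rad/s
The rod makes angle φ with the slider axis where L sinφ = r sinθ; differentiating, L cosφ·φ̇ = r ω cosθ.
L cosφ = √(L² − r² sin²θ) = 0.24726 m.
|ω_rod| = r ω |cosθ| / √(L² − r² sin²θ) = 0.0735·103.5·0.96078/0.24726 = 29.574 rad/s.

29.6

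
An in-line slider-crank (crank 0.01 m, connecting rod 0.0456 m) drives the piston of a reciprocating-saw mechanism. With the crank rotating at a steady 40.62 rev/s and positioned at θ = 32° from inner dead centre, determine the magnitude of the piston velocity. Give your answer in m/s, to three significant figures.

1.61

ω = 2π·40.6 = 255.2 rad/s
For an in-line slider-crank, x = r cosθ + √(L² − r² sin²θ), so v = −rω sinθ·[1 + r cosθ/√(L² − r² sin²θ)].
With r = 0.01 m, L = 0.0456 m, θ = 32°: √(L² − r² sin²θ) = 0.045291 m.
v = −0.01·255.2·0.52992·[1 + 0.01·0.84805/0.045291] = -1.6057 m/s.
|v| = 1.6057 m/s.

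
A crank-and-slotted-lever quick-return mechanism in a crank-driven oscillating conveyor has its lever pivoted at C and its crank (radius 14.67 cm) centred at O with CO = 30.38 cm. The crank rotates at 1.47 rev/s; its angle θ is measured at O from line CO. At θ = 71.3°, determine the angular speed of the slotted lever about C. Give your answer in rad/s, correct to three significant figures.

2.32

ω = 9.236 rad/s (from 1.47 rev/s).
Crank pin A relative to C: A = (d + r cosθ, r sinθ); lever angle φ = atan2(r sinθ, d + r cosθ).
Differentiating tanφ: φ̇ = rω(d cosθ + r)/(d² + r² + 2dr cosθ).
d² + r² + 2dr cosθ = |CA|² = 0.142393 m²;  d cosθ + r = +0.2441 m.
|ω_lever| = |0.1467·9.236·+0.2441| / 0.142393 = 2.3228 rad/s.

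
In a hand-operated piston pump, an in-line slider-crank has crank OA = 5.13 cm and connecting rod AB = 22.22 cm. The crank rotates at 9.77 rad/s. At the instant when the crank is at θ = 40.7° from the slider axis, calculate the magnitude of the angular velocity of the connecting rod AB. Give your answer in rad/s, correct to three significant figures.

ω = 9.77 rad/s
The rod makes angle φ with the slider axis where L sinφ = r sinθ; differentiating, L cosφ·φ̇ = r ω cosθ.
L cosφ = √(L² − r² sin²θ) = 0.21967 m.
|ω_rod| = r ω |cosθ| / √(L² − r² sin²θ) = 0.0513·9.77·0.75813/0.21967 = 1.7298 rad/s.

1.73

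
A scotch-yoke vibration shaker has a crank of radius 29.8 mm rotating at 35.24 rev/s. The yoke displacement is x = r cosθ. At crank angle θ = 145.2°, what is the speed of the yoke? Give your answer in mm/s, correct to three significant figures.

ω = 221.4 rad/s (from 35.24 rev/s).
x = r cosθ ⇒ ẋ = −rω sinθ.
|v| = rω|sinθ| = 0.0298·221.4·|sin 145.2°| = 3.7657 m/s = 3765.7 mm/s.

3770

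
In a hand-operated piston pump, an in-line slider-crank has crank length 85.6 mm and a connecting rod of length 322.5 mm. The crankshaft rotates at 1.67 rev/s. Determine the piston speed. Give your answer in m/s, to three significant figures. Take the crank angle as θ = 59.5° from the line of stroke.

ω = 2π·1.67 = 10.49 rad/s
For an in-line slider-crank, x = r cosθ + √(L² − r² sin²θ), so v = −rω sinθ·[1 + r cosθ/√(L² − r² sin²θ)].
With r = 0.0856 m, L = 0.3225 m, θ = 59.5°: √(L² − r² sin²θ) = 0.31395 m.
v = −0.0856·10.49·0.86163·[1 + 0.0856·0.50754/0.31395] = -0.881 m/s.
|v| = 0.881 m/s.

0.881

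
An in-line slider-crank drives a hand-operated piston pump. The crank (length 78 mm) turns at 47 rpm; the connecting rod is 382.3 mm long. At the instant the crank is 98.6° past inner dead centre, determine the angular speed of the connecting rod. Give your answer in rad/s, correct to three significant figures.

ω = 4.922 rad/s (converted from 47 rpm).
The rod makes angle φ with the slider axis where L sinφ = r sinθ; differentiating, L cosφ·φ̇ = r ω cosθ.
L cosφ = √(L² − r² sin²θ) = 0.37444 m.
|ω_rod| = r ω |cosθ| / √(L² − r² sin²θ) = 0.078·4.922·0.14954/0.37444 = 0.15331 rad/s.

0.153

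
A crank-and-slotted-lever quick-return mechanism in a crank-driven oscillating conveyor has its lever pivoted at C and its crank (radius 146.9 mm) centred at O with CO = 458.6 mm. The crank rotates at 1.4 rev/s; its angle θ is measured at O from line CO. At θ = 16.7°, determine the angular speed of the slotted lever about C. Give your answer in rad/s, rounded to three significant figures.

ω = 8.796 rad/s (from 1.4 rev/s).
Crank pin A relative to C: A = (d + r cosθ, r sinθ); lever angle φ = atan2(r sinθ, d + r cosθ).
Differentiating tanφ: φ̇ = rω(d cosθ + r)/(d² + r² + 2dr cosθ).
d² + r² + 2dr cosθ = |CA|² = 0.360947 m²;  d cosθ + r = +0.58616 m.
|ω_lever| = |0.1469·8.796·+0.58616| / 0.360947 = 2.0985 rad/s.

2.10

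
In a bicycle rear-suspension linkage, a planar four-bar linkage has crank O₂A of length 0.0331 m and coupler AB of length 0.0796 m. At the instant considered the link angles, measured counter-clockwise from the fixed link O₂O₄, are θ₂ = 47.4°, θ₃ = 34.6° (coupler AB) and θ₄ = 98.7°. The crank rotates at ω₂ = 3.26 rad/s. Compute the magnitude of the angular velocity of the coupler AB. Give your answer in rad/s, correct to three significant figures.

1.18

ω₂ = 3.26 rad/s
Differentiating the loop-closure r₂e^{iθ₂}+r₃e^{iθ₃}=r₁+r₄e^{iθ₄} gives r₂ω₂e^{iθ₂}+r₃ω₃e^{iθ₃}=r₄ω₄e^{iθ₄}.
Eliminating the other unknown: ω₃ = r₂ω₂ sin(θ₄−θ₂) / [r₃ sin(θ₃−θ₄)].
Numerator sine = +0.78043; denominator sine = -0.89956.
Result = 0.0331·3.26·(+0.78043) / (0.0796·(-0.89956)) = -1.1761 rad/s; magnitude 1.1761 rad/s.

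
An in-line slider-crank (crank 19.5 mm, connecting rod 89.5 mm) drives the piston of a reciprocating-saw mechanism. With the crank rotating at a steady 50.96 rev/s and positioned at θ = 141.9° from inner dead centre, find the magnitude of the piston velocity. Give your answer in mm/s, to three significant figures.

ω = 2π·51 = 320.2 rad/s
For an in-line slider-crank, x = r cosθ + √(L² − r² sin²θ), so v = −rω sinθ·[1 + r cosθ/√(L² − r² sin²θ)].
With r = 0.0195 m, L = 0.0895 m, θ = 141.9°: √(L² − r² sin²θ) = 0.088688 m.
v = −0.0195·320.2·0.61704·[1 + 0.0195·-0.78694/0.088688] = -3.186 m/s.
|v| = 3.186 m/s = 3186 mm/s.

3190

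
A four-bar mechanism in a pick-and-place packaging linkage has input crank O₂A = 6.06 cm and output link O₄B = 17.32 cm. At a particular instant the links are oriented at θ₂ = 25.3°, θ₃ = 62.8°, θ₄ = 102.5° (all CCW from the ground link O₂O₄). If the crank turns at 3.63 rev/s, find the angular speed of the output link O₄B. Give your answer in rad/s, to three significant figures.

ω₂ = 22.81 rad/s (from 3.63 rev/s).
Differentiating the loop-closure r₂e^{iθ₂}+r₃e^{iθ₃}=r₁+r₄e^{iθ₄} gives r₂ω₂e^{iθ₂}+r₃ω₃e^{iθ₃}=r₄ω₄e^{iθ₄}.
Eliminating the other unknown: ω₄ = r₂ω₂ sin(θ₂−θ₃) / [r₄ sin(θ₄−θ₃)].
Numerator sine = -0.60876; denominator sine = +0.63877.
Result = 0.0606·22.81·(-0.60876) / (0.1732·(+0.63877)) = -7.6053 rad/s; magnitude 7.6053 rad/s.

7.61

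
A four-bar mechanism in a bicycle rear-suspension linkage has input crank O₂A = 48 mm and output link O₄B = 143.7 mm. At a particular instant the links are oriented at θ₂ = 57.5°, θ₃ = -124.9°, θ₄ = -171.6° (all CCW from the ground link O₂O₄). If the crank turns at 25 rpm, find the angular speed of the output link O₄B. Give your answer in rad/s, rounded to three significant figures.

ω₂ = 2.618 rad/s (from 25 rpm).
Differentiating the loop-closure r₂e^{iθ₂}+r₃e^{iθ₃}=r₁+r₄e^{iθ₄} gives r₂ω₂e^{iθ₂}+r₃ω₃e^{iθ₃}=r₄ω₄e^{iθ₄}.
Eliminating the other unknown: ω₄ = r₂ω₂ sin(θ₂−θ₃) / [r₄ sin(θ₄−θ₃)].
Numerator sine = -0.04188; denominator sine = -0.72777.
Result = 0.048·2.618·(-0.04188) / (0.1437·(-0.72777)) = +0.050317 rad/s; magnitude 0.050317 rad/s.

0.0503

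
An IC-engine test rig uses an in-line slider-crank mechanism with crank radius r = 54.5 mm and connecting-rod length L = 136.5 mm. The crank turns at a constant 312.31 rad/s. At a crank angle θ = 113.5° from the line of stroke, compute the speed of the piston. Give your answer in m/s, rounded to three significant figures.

ω = 312.3 rad/s
For an in-line slider-crank, x = r cosθ + √(L² − r² sin²θ), so v = −rω sinθ·[1 + r cosθ/√(L² − r² sin²θ)].
With r = 0.0545 m, L = 0.1365 m, θ = 113.5°: √(L² − r² sin²θ) = 0.12702 m.
v = −0.0545·312.3·0.91706·[1 + 0.0545·-0.39875/0.12702] = -12.939 m/s.
|v| = 12.939 m/s.

12.9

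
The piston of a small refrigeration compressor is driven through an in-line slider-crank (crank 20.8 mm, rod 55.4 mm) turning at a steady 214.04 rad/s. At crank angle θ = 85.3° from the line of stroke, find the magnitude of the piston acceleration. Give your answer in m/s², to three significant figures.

302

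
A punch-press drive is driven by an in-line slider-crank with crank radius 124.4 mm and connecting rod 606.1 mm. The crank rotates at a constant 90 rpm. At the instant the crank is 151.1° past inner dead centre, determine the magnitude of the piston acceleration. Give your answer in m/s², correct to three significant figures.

8.44

ω = 2π·90/60 = 9.425 rad/s
x(θ) = r cosθ + √(L² − r² sin²θ); with ω constant, a = ω²·d²x/dθ².
d²x/dθ² = −r cosθ − r²(cos2θ)/√u − r⁴ sin²2θ/(4u^{3/2}),  u = L² − r² sin²θ = 0.363743 m².
Substituting r = 0.1244 m, L = 0.6061 m, θ = 151.1°: d²x/dθ² = +0.095039 m.
a = ω²·d²x/dθ² = (9.425)²·(+0.095039) = +8.442 m/s²;  |a| = 8.442 m/s².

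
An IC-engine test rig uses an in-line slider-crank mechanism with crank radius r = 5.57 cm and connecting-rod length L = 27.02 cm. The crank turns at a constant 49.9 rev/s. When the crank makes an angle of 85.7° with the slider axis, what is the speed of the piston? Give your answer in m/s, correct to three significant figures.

17.7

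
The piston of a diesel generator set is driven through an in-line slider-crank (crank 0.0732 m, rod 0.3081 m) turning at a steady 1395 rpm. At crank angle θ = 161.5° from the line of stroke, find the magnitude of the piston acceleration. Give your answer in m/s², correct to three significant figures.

1180

ω = 2π·1395/60 = 146.1 rad/s
x(θ) = r cosθ + √(L² − r² sin²θ); with ω constant, a = ω²·d²x/dθ².
d²x/dθ² = −r cosθ − r²(cos2θ)/√u − r⁴ sin²2θ/(4u^{3/2}),  u = L² − r² sin²θ = 0.0943861 m².
Substituting r = 0.0732 m, L = 0.3081 m, θ = 161.5°: d²x/dθ² = +0.055399 m.
a = ω²·d²x/dθ² = (146.1)²·(+0.055399) = +1182.2 m/s²;  |a| = 1182.2 m/s².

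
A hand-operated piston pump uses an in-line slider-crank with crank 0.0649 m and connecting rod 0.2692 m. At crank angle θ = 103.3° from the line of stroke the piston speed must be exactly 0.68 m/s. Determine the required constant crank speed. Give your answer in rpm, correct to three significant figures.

For an in-line slider-crank, |v_piston| = rω|sinθ|·[1 + r cosθ/√(L² − r² sin²θ)].
With r = 0.0649 m, L = 0.2692 m, θ = 103.3°: the bracketed kinematic factor |dx/dθ| = 0.059556 m.
ω = v/|dx/dθ| = 0.68/0.059556 = 11.418 rad/s.
N = 60ω/(2π) = 109.03 rpm.

109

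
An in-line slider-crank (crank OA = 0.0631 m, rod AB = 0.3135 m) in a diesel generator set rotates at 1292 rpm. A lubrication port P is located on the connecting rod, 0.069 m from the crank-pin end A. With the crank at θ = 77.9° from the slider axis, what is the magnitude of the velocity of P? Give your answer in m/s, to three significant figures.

ω = 135.3 rad/s.  Crank-pin speed |V_A| = rω = 8.5373 m/s, perpendicular to OA.
Rod angle: sinφ = −(r/L) sinθ ⇒ φ = -11.350°; ω_rod = −rω cosθ/√(L²−r²sin²θ) = -5.8222 rad/s.
V_P = V_A + ω_rod × AP, with AP = 0.069 m along the rod.
Components: V_Px = −rω sinθ − a·ω_rod·sinφ = -8.4267 m/s;  V_Py = rω cosθ + a·ω_rod·cosφ = +1.3957 m/s.
|V_P| = √(V_Px² + V_Py²) = 8.5415 m/s.

8.54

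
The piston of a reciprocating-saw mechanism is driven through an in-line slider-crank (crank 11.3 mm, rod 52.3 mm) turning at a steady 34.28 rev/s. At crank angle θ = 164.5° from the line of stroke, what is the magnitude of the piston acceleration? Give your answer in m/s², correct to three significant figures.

408

ω = 2π·34.3 = 215.4 rad/s
x(θ) = r cosθ + √(L² − r² sin²θ); with ω constant, a = ω²·d²x/dθ².
d²x/dθ² = −r cosθ − r²(cos2θ)/√u − r⁴ sin²2θ/(4u^{3/2}),  u = L² − r² sin²θ = 0.00272617 m².
Substituting r = 0.0113 m, L = 0.0523 m, θ = 164.5°: d²x/dθ² = +0.0087852 m.
a = ω²·d²x/dθ² = (215.4)²·(+0.0087852) = +407.56 m/s²;  |a| = 407.56 m/s².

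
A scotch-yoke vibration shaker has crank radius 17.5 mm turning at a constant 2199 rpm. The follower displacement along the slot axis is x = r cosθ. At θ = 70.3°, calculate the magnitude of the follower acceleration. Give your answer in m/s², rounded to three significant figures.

313

ω = 230.3 rad/s (from 2199 rpm).
x = r cosθ ⇒ ẍ = −rω² cosθ (ω constant).
|a| = rω²|cosθ| = 0.0175·(230.3)²·|cos 70.3°| = 312.82 m/s².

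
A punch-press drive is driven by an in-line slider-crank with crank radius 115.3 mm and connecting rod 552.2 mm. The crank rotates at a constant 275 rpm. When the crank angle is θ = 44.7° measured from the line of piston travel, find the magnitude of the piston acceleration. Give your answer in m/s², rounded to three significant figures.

ω = 2π·275/60 = 28.8 rad/s
x(θ) = r cosθ + √(L² − r² sin²θ); with ω constant, a = ω²·d²x/dθ².
d²x/dθ² = −r cosθ − r²(cos2θ)/√u − r⁴ sin²2θ/(4u^{3/2}),  u = L² − r² sin²θ = 0.298347 m².
Substituting r = 0.1153 m, L = 0.5522 m, θ = 44.7°: d²x/dθ² = -0.082481 m.
a = ω²·d²x/dθ² = (28.8)²·(-0.082481) = -68.403 m/s²;  |a| = 68.403 m/s².

68.4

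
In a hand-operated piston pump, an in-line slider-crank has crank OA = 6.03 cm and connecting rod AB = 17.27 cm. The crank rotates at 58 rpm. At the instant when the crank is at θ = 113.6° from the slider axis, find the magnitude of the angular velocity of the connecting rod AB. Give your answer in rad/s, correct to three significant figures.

0.896

ω = 6.074 rad/s (converted from 58 rpm).
The rod makes angle φ with the slider axis where L sinφ = r sinθ; differentiating, L cosφ·φ̇ = r ω cosθ.
L cosφ = √(L² − r² sin²θ) = 0.16362 m.
|ω_rod| = r ω |cosθ| / √(L² − r² sin²θ) = 0.0603·6.074·0.40035/0.16362 = 0.89613 rad/s.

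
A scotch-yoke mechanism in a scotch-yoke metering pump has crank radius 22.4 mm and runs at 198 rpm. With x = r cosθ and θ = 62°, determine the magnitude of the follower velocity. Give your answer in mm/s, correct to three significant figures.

410

ω = 20.73 rad/s (from 198 rpm).
x = r cosθ ⇒ ẋ = −rω sinθ.
|v| = rω|sinθ| = 0.0224·20.73·|sin 62°| = 0.41009 m/s = 410.09 mm/s.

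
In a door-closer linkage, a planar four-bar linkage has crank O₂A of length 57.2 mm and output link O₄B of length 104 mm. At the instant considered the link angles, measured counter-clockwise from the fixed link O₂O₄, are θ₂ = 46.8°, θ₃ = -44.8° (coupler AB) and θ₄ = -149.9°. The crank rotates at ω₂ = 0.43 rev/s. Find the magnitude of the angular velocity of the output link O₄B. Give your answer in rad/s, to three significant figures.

1.54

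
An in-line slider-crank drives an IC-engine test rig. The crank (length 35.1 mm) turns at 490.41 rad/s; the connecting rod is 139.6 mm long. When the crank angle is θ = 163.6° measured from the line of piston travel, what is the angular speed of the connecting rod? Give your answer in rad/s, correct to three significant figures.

119

ω = 490.4 rad/s
The rod makes angle φ with the slider axis where L sinφ = r sinθ; differentiating, L cosφ·φ̇ = r ω cosθ.
L cosφ = √(L² − r² sin²θ) = 0.13925 m.
|ω_rod| = r ω |cosθ| / √(L² − r² sin²θ) = 0.0351·490.4·0.95931/0.13925 = 118.59 rad/s.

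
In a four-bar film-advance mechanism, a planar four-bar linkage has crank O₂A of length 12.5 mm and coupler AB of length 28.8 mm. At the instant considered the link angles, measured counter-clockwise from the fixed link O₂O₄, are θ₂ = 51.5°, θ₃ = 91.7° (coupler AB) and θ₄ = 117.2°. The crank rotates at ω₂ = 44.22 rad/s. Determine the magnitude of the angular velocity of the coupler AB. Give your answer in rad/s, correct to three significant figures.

ω₂ = 44.22 rad/s
Differentiating the loop-closure r₂e^{iθ₂}+r₃e^{iθ₃}=r₁+r₄e^{iθ₄} gives r₂ω₂e^{iθ₂}+r₃ω₃e^{iθ₃}=r₄ω₄e^{iθ₄}.
Eliminating the other unknown: ω₃ = r₂ω₂ sin(θ₄−θ₂) / [r₃ sin(θ₃−θ₄)].
Numerator sine = +0.91140; denominator sine = -0.43051.
Result = 0.0125·44.22·(+0.91140) / (0.0288·(-0.43051)) = -40.631 rad/s; magnitude 40.631 rad/s.

40.6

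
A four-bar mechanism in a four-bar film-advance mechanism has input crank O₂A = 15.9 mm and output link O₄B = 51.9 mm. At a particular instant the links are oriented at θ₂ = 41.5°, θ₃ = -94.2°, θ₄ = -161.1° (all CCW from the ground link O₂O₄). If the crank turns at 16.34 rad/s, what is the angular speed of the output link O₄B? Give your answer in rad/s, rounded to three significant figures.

3.80

ω₂ = 16.34 rad/s
Differentiating the loop-closure r₂e^{iθ₂}+r₃e^{iθ₃}=r₁+r₄e^{iθ₄} gives r₂ω₂e^{iθ₂}+r₃ω₃e^{iθ₃}=r₄ω₄e^{iθ₄}.
Eliminating the other unknown: ω₄ = r₂ω₂ sin(θ₂−θ₃) / [r₄ sin(θ₄−θ₃)].
Numerator sine = +0.69842; denominator sine = -0.91982.
Result = 0.0159·16.34·(+0.69842) / (0.0519·(-0.91982)) = -3.8009 rad/s; magnitude 3.8009 rad/s.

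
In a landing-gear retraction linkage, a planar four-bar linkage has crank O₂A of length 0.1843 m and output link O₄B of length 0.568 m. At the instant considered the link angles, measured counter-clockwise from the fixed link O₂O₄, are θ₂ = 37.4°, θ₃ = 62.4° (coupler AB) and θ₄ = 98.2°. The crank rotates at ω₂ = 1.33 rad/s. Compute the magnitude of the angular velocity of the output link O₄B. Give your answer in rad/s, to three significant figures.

ω₂ = 1.33 rad/s
Differentiating the loop-closure r₂e^{iθ₂}+r₃e^{iθ₃}=r₁+r₄e^{iθ₄} gives r₂ω₂e^{iθ₂}+r₃ω₃e^{iθ₃}=r₄ω₄e^{iθ₄}.
Eliminating the other unknown: ω₄ = r₂ω₂ sin(θ₂−θ₃) / [r₄ sin(θ₄−θ₃)].
Numerator sine = -0.42262; denominator sine = +0.58496.
Result = 0.1843·1.33·(-0.42262) / (0.568·(+0.58496)) = -0.31178 rad/s; magnitude 0.31178 rad/s.

0.312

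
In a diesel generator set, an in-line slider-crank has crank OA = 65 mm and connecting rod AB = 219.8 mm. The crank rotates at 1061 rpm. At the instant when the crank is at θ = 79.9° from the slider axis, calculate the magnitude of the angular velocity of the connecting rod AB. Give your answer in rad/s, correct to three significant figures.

ω = 111.1 rad/s (converted from 1061 rpm).
The rod makes angle φ with the slider axis where L sinφ = r sinθ; differentiating, L cosφ·φ̇ = r ω cosθ.
L cosφ = √(L² − r² sin²θ) = 0.21028 m.
|ω_rod| = r ω |cosθ| / √(L² − r² sin²θ) = 0.065·111.1·0.17537/0.21028 = 6.023 rad/s.

6.02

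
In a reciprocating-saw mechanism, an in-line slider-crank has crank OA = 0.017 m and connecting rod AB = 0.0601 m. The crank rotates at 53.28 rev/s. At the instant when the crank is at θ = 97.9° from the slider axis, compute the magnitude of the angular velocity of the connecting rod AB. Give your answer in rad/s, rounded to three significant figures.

ω = 334.8 rad/s (converted from 53.28 rev/s).
The rod makes angle φ with the slider axis where L sinφ = r sinθ; differentiating, L cosφ·φ̇ = r ω cosθ.
L cosφ = √(L² − r² sin²θ) = 0.057693 m.
|ω_rod| = r ω |cosθ| / √(L² − r² sin²θ) = 0.017·334.8·0.13744/0.057693 = 13.558 rad/s.

13.6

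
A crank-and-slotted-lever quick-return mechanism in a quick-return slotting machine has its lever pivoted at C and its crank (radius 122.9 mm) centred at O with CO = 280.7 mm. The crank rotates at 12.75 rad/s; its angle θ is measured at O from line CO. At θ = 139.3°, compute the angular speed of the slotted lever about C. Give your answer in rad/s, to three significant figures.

3.39

ω = 12.75 rad/s
Crank pin A relative to C: A = (d + r cosθ, r sinθ); lever angle φ = atan2(r sinθ, d + r cosθ).
Differentiating tanφ: φ̇ = rω(d cosθ + r)/(d² + r² + 2dr cosθ).
d² + r² + 2dr cosθ = |CA|² = 0.0415886 m²;  d cosθ + r = -0.089908 m.
|ω_lever| = |0.1229·12.75·-0.089908| / 0.0415886 = 3.3876 rad/s.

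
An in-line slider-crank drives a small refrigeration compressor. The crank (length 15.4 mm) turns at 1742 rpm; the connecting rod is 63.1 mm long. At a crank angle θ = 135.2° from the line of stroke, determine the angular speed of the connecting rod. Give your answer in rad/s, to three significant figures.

ω = 182.4 rad/s (converted from 1742 rpm).
The rod makes angle φ with the slider axis where L sinφ = r sinθ; differentiating, L cosφ·φ̇ = r ω cosθ.
L cosφ = √(L² − r² sin²θ) = 0.06216 m.
|ω_rod| = r ω |cosθ| / √(L² − r² sin²θ) = 0.0154·182.4·0.70957/0.06216 = 32.069 rad/s.

32.1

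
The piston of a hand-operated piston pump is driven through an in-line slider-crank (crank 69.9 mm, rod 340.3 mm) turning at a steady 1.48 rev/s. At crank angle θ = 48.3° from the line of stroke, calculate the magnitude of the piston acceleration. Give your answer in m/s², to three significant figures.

ω = 2π·1.48 = 9.299 rad/s
x(θ) = r cosθ + √(L² − r² sin²θ); with ω constant, a = ω²·d²x/dθ².
d²x/dθ² = −r cosθ − r²(cos2θ)/√u − r⁴ sin²2θ/(4u^{3/2}),  u = L² − r² sin²θ = 0.11308 m².
Substituting r = 0.0699 m, L = 0.3403 m, θ = 48.3°: d²x/dθ² = -0.044984 m.
a = ω²·d²x/dθ² = (9.299)²·(-0.044984) = -3.89 m/s²;  |a| = 3.89 m/s².

3.89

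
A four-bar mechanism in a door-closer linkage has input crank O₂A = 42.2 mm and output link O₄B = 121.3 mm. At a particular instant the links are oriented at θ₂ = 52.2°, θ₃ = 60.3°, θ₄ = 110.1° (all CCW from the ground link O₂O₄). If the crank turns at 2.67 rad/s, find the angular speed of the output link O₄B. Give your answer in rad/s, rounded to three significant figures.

0.171

ω₂ = 2.67 rad/s
Differentiating the loop-closure r₂e^{iθ₂}+r₃e^{iθ₃}=r₁+r₄e^{iθ₄} gives r₂ω₂e^{iθ₂}+r₃ω₃e^{iθ₃}=r₄ω₄e^{iθ₄}.
Eliminating the other unknown: ω₄ = r₂ω₂ sin(θ₂−θ₃) / [r₄ sin(θ₄−θ₃)].
Numerator sine = -0.14090; denominator sine = +0.76380.
Result = 0.0422·2.67·(-0.14090) / (0.1213·(+0.76380)) = -0.17136 rad/s; magnitude 0.17136 rad/s.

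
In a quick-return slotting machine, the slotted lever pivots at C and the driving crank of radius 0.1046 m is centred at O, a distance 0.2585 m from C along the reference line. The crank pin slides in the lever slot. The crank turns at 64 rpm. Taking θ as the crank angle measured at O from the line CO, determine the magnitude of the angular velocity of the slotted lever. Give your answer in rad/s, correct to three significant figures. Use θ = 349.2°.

1.92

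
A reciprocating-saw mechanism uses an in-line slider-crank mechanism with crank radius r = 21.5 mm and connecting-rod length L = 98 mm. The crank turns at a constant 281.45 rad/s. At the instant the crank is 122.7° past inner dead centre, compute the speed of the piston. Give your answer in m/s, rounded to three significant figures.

4.48

ω = 281.4 rad/s
For an in-line slider-crank, x = r cosθ + √(L² − r² sin²θ), so v = −rω sinθ·[1 + r cosθ/√(L² − r² sin²θ)].
With r = 0.0215 m, L = 0.098 m, θ = 122.7°: √(L² − r² sin²θ) = 0.096315 m.
v = −0.0215·281.4·0.84151·[1 + 0.0215·-0.54024/0.096315] = -4.478 m/s.
|v| = 4.478 m/s.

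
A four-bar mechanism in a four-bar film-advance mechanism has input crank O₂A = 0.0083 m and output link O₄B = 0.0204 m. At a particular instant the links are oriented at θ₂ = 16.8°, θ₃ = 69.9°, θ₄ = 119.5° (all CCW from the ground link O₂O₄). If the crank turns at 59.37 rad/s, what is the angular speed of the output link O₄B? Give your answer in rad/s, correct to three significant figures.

25.4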